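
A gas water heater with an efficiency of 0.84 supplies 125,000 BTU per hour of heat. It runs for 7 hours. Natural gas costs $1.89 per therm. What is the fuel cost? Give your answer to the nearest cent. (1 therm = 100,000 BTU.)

$19.69

Heat delivered = 125,000 BTU/h × 7 h = 875,000 BTU
Gas input = 875,000 / 0.84 = 1,041,667 BTU
= 1,041,667 / 100,000 = 10.42 therm
Cost = 10.42 × $1.89/therm = $19.69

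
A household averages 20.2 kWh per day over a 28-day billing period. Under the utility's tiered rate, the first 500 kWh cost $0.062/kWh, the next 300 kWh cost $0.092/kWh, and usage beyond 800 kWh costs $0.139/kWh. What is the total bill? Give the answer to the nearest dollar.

Usage = 20.2 kWh/day × 28 days = 565.6 kWh
First 500 kWh × $0.062 = $31.00
Next 65.6 kWh × $0.092 = $6.04
Remaining tier: 0 kWh (not reached)
Total = $37.04 ≈ $37

$37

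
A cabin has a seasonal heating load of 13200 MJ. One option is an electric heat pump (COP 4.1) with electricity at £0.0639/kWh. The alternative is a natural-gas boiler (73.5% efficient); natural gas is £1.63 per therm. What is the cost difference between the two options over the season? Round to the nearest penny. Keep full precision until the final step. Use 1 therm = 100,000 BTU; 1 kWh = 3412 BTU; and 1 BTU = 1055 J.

£220.32

Heat load = 13200 MJ = 13,200,000,000 J / 1055 = 12,511,848 BTU
Gas: input = 12,511,848 / 0.735 = 17,022,923 BTU = 170.2 therm → 170.2 × £1.63 = £277.47
Heat pump: 12,511,848 BTU / 3412 = 3,667 kWh heat; / 4.1 = 894.4 kWh in → × £0.0639 = £57.15
Difference = |£277.47 − £57.15| = £220.32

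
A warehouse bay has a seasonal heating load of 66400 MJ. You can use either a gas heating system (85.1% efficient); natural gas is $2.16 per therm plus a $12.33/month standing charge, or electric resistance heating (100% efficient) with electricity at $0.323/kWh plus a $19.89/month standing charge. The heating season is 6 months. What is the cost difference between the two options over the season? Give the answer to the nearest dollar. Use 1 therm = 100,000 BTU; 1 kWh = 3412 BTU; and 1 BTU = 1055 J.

$4406

Heat load = 66400 MJ = 66,400,000,000 J / 1055 = 62,938,389 BTU
Gas: input = 62,938,389 / 0.851 = 73,958,153 BTU = 739.6 therm → 739.6 × $2.16 = $1,597.50; + 6 × $12.33 standing = $1,671.48
Electric: 62,938,389 BTU / 3412 = 18,450 kWh → × $0.323 = $5,958.12; + 6 × $19.89 standing = $6,077.46
Difference = |$1,671.48 − $6,077.46| = $4,405.98 ≈ $4406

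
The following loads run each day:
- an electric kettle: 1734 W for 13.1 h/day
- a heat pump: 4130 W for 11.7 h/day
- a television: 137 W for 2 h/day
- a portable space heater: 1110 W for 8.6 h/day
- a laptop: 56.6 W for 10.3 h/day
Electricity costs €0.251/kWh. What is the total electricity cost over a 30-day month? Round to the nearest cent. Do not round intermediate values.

electric kettle: 1734 W × 13.1 h × 30 d = 681,462 Wh = 681.5 kWh
heat pump: 4130 W × 11.7 h × 30 d = 1,449,630 Wh = 1,450 kWh
television: 137 W × 2 h × 30 d = 8,220 Wh = 8.22 kWh
portable space heater: 1110 W × 8.6 h × 30 d = 286,380 Wh = 286.4 kWh
laptop: 56.6 W × 10.3 h × 30 d = 17,489 Wh = 17.49 kWh
Total energy = 681.5 + 1,450 + 8.22 + 286.4 + 17.49 = 2,443 kWh
Cost = 2,443 kWh × €0.251 = €613.24

€613.24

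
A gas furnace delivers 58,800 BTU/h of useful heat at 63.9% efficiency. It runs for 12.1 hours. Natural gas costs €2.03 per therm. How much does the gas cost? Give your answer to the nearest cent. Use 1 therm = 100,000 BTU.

Heat delivered = 58,800 BTU/h × 12.1 h = 711,480 BTU
Gas input = 711,480 / 0.639 = 1,113,427 BTU
= 1,113,427 / 100,000 = 11.13 therm
Cost = 11.13 × €2.03/therm = €22.60

€22.60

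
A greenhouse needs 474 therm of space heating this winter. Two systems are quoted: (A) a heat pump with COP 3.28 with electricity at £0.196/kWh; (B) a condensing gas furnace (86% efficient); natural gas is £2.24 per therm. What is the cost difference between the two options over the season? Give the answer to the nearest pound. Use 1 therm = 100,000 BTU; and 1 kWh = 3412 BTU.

£404

Heat load = 474 therm × 100,000 = 47,400,000 BTU
Gas: input = 47,400,000 / 0.86 = 55,116,279 BTU = 551.2 therm → 551.2 × £2.24 = £1,234.60
Heat pump: 47,400,000 BTU / 3412 = 13,890 kWh heat; / 3.28 = 4,235 kWh in → × £0.196 = £830.14
Difference = |£1,234.60 − £830.14| = £404.46 ≈ £404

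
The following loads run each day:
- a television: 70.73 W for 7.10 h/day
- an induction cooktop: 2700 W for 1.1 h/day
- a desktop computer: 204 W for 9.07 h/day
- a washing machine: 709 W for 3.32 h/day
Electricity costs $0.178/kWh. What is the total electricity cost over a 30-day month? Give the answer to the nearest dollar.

television: 70.73 W × 7.10 h × 30 d = 15,065 Wh = 15.07 kWh
induction cooktop: 2700 W × 1.1 h × 30 d = 89,100 Wh = 89.1 kWh
desktop computer: 204 W × 9.07 h × 30 d = 55,508 Wh = 55.51 kWh
washing machine: 709 W × 3.32 h × 30 d = 70,616 Wh = 70.62 kWh
Total energy = 15.07 + 89.1 + 55.51 + 70.62 = 230.3 kWh
Cost = 230.3 kWh × $0.178 = $40.99 ≈ $41

$41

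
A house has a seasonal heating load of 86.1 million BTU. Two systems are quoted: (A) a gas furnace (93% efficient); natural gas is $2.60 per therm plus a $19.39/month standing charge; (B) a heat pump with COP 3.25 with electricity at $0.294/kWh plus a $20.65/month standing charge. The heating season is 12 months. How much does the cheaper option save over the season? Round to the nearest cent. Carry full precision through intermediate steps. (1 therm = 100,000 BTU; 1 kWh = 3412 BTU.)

Heat load = 86.1 × 10⁶ BTU = 86,100,000 BTU
Gas: input = 86,100,000 / 0.93 = 92,580,645 BTU = 925.8 therm → 925.8 × $2.60 = $2,407.10; + 12 × $19.39 standing = $2,639.78
Heat pump: 86,100,000 BTU / 3412 = 25,230 kWh heat; / 3.25 = 7,764 kWh in → × $0.294 = $2,282.75; + 12 × $20.65 standing = $2,530.55
Difference = |$2,639.78 − $2,530.55| = $109.23

$109.23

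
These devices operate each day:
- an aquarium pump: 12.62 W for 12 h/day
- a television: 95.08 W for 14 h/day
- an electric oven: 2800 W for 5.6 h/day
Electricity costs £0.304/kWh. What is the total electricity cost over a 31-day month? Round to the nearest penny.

£161.74

aquarium pump: 12.62 W × 12 h × 31 d = 4,695 Wh = 4.695 kWh
television: 95.08 W × 14 h × 31 d = 41,265 Wh = 41.26 kWh
electric oven: 2800 W × 5.6 h × 31 d = 486,080 Wh = 486.1 kWh
Total energy = 4.695 + 41.26 + 486.1 = 532 kWh
Cost = 532 kWh × £0.304 = £161.74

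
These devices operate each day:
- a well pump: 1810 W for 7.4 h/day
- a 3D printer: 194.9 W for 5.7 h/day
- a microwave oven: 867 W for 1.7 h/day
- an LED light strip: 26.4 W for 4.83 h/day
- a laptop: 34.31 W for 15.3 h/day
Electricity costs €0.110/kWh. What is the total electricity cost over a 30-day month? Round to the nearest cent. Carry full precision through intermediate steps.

well pump: 1810 W × 7.4 h × 30 d = 401,820 Wh = 401.8 kWh
3D printer: 194.9 W × 5.7 h × 30 d = 33,328 Wh = 33.33 kWh
microwave oven: 867 W × 1.7 h × 30 d = 44,217 Wh = 44.22 kWh
LED light strip: 26.4 W × 4.83 h × 30 d = 3,825 Wh = 3.825 kWh
laptop: 34.31 W × 15.3 h × 30 d = 15,748 Wh = 15.75 kWh
Total energy = 401.8 + 33.33 + 44.22 + 3.825 + 15.75 = 498.9 kWh
Cost = 498.9 kWh × €0.110 = €54.88

€54.88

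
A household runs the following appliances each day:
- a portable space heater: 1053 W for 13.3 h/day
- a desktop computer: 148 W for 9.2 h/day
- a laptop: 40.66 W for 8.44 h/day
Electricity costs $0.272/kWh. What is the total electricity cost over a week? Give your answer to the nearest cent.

portable space heater: 1053 W × 13.3 h × 7 d = 98,034 Wh = 98.03 kWh
desktop computer: 148 W × 9.2 h × 7 d = 9,531 Wh = 9.531 kWh
laptop: 40.66 W × 8.44 h × 7 d = 2,402 Wh = 2.402 kWh
Total energy = 98.03 + 9.531 + 2.402 = 110 kWh
Cost = 110 kWh × $0.272 = $29.91

$29.91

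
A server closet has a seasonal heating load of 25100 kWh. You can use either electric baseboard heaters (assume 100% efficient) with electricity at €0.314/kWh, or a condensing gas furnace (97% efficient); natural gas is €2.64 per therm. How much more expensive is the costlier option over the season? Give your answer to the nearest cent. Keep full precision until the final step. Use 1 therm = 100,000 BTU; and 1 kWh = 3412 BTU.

€5550.55

Heat load = 25100 kWh × 3412 = 85,641,200 BTU
Gas: input = 85,641,200 / 0.97 = 88,289,897 BTU = 882.9 therm → 882.9 × €2.64 = €2,330.85
Electric: 85,641,200 BTU / 3412 = 25,100 kWh → × €0.314 = €7,881.40
Difference = |€2,330.85 − €7,881.40| = €5,550.55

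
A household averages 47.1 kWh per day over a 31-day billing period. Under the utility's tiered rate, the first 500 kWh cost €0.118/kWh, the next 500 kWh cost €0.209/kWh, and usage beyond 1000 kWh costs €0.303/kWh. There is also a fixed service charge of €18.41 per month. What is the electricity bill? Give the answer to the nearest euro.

€321

Usage = 47.1 kWh/day × 31 days = 1460.1 kWh
First 500 kWh × €0.118 = €59.00
Next 500 kWh × €0.209 = €104.50
Remaining 460.1 kWh × €0.303 = €139.41
Energy charge = €302.91; + service €18.41 = €321.32 ≈ €321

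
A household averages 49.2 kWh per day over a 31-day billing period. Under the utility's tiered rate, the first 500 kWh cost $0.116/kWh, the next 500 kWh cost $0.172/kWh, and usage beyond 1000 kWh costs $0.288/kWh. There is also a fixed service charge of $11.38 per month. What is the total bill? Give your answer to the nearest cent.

$306.64

Usage = 49.2 kWh/day × 31 days = 1525.2 kWh
First 500 kWh × $0.116 = $58.00
Next 500 kWh × $0.172 = $86.00
Remaining 525.2 kWh × $0.288 = $151.26
Energy charge = $295.26; + service $11.38 = $306.64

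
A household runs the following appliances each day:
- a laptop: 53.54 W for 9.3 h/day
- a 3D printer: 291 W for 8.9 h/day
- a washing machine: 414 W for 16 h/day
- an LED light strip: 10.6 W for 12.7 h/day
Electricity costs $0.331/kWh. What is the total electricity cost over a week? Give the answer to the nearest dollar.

$23

laptop: 53.54 W × 9.3 h × 7 d = 3,485 Wh = 3.485 kWh
3D printer: 291 W × 8.9 h × 7 d = 18,129 Wh = 18.13 kWh
washing machine: 414 W × 16 h × 7 d = 46,368 Wh = 46.37 kWh
LED light strip: 10.6 W × 12.7 h × 7 d = 942 Wh = 0.9423 kWh
Total energy = 3.485 + 18.13 + 46.37 + 0.9423 = 68.93 kWh
Cost = 68.93 kWh × $0.331 = $22.81 ≈ $23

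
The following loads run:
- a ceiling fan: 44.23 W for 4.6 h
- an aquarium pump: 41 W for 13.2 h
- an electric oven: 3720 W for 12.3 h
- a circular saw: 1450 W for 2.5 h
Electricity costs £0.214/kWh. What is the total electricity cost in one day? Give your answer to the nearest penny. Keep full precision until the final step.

ceiling fan: 44.23 W × 4.6 h = 203 Wh = 0.2035 kWh
aquarium pump: 41 W × 13.2 h = 541 Wh = 0.5412 kWh
electric oven: 3720 W × 12.3 h = 45,756 Wh = 45.76 kWh
circular saw: 1450 W × 2.5 h = 3,625 Wh = 3.625 kWh
Total energy = 0.2035 + 0.5412 + 45.76 + 3.625 = 50.13 kWh
Cost = 50.13 kWh × £0.214 = £10.73

£10.73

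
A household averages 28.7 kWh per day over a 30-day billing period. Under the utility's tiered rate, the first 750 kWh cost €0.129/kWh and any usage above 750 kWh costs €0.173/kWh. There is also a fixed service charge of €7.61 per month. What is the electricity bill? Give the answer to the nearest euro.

Usage = 28.7 kWh/day × 30 days = 861 kWh
First 750 kWh × €0.129 = €96.75
Remaining 111 kWh × €0.173 = €19.20
Energy charge = €115.95; + service €7.61 = €123.56 ≈ €124

€124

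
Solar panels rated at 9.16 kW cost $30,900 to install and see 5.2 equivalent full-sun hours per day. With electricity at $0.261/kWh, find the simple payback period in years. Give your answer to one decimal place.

6.8 years

Daily generation = 9.16 kW × 5.2 h = 47.63 kWh
Annual generation = 47.63 × 365 = 17386 kWh
Annual savings = 17386 × $0.261 = $4,537.66
Payback = $30,900 / $4,537.66 = 6.81 years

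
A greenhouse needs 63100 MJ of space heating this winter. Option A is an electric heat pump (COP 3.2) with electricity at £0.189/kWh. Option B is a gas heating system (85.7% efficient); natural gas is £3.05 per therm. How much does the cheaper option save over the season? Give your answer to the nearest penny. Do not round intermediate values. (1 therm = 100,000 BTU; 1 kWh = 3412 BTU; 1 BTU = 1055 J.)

Heat load = 63100 MJ = 63,100,000,000 J / 1055 = 59,810,427 BTU
Gas: input = 59,810,427 / 0.857 = 69,790,463 BTU = 697.9 therm → 697.9 × £3.05 = £2,128.61
Heat pump: 59,810,427 BTU / 3412 = 17,530 kWh heat; / 3.2 = 5,478 kWh in → × £0.189 = £1,035.33
Difference = |£2,128.61 − £1,035.33| = £1,093.28

£1093.28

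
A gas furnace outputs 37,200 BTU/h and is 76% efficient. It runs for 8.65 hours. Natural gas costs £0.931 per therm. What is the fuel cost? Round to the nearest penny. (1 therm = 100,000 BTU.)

Heat delivered = 37,200 BTU/h × 8.65 h = 321,780 BTU
Gas input = 321,780 / 0.76 = 423,395 BTU
= 423,395 / 100,000 = 4.234 therm
Cost = 4.234 × £0.931/therm = £3.94

£3.94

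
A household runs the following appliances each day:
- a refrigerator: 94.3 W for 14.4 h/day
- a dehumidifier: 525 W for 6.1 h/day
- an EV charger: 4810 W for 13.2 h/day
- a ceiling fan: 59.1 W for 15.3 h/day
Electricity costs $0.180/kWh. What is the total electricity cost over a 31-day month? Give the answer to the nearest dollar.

refrigerator: 94.3 W × 14.4 h × 31 d = 42,096 Wh = 42.1 kWh
dehumidifier: 525 W × 6.1 h × 31 d = 99,278 Wh = 99.28 kWh
EV charger: 4810 W × 13.2 h × 31 d = 1,968,252 Wh = 1,968 kWh
ceiling fan: 59.1 W × 15.3 h × 31 d = 28,031 Wh = 28.03 kWh
Total energy = 42.1 + 99.28 + 1,968 + 28.03 = 2,138 kWh
Cost = 2,138 kWh × $0.180 = $384.78 ≈ $385

$385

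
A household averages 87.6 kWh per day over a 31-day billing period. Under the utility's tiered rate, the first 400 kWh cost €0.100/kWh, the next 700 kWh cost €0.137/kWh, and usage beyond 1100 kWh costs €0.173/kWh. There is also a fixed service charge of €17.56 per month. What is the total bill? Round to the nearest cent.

€432.96

Usage = 87.6 kWh/day × 31 days = 2715.6 kWh
First 400 kWh × €0.100 = €40.00
Next 700 kWh × €0.137 = €95.90
Remaining 1615.6 kWh × €0.173 = €279.50
Energy charge = €415.40; + service €17.56 = €432.96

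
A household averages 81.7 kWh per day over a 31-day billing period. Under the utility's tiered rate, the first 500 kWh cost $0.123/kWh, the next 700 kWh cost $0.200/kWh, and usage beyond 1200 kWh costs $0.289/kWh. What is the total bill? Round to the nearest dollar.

Usage = 81.7 kWh/day × 31 days = 2532.7 kWh
First 500 kWh × $0.123 = $61.50
Next 700 kWh × $0.200 = $140.00
Remaining 1332.7 kWh × $0.289 = $385.15
Total = $586.65 ≈ $587

$587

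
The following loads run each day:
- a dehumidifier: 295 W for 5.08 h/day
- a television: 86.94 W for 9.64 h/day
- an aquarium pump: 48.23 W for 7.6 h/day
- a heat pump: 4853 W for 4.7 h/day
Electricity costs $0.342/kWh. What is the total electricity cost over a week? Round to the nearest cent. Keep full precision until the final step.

dehumidifier: 295 W × 5.08 h × 7 d = 10,490 Wh = 10.49 kWh
television: 86.94 W × 9.64 h × 7 d = 5,867 Wh = 5.867 kWh
aquarium pump: 48.23 W × 7.6 h × 7 d = 2,566 Wh = 2.566 kWh
heat pump: 4853 W × 4.7 h × 7 d = 159,664 Wh = 159.7 kWh
Total energy = 10.49 + 5.867 + 2.566 + 159.7 = 178.6 kWh
Cost = 178.6 kWh × $0.342 = $61.08

$61.08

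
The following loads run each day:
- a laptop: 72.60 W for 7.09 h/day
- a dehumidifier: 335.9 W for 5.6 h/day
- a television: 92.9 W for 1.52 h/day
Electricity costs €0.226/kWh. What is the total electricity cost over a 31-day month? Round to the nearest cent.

laptop: 72.60 W × 7.09 h × 31 d = 15,957 Wh = 15.96 kWh
dehumidifier: 335.9 W × 5.6 h × 31 d = 58,312 Wh = 58.31 kWh
television: 92.9 W × 1.52 h × 31 d = 4,377 Wh = 4.377 kWh
Total energy = 15.96 + 58.31 + 4.377 = 78.65 kWh
Cost = 78.65 kWh × €0.226 = €17.77

€17.77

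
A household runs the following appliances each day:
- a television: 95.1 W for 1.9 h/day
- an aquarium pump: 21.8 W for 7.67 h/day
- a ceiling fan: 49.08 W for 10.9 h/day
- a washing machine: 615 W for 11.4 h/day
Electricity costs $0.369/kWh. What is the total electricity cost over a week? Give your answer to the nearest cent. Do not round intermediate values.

television: 95.1 W × 1.9 h × 7 d = 1,265 Wh = 1.265 kWh
aquarium pump: 21.8 W × 7.67 h × 7 d = 1,170 Wh = 1.17 kWh
ceiling fan: 49.08 W × 10.9 h × 7 d = 3,745 Wh = 3.745 kWh
washing machine: 615 W × 11.4 h × 7 d = 49,077 Wh = 49.08 kWh
Total energy = 1.265 + 1.17 + 3.745 + 49.08 = 55.26 kWh
Cost = 55.26 kWh × $0.369 = $20.39

$20.39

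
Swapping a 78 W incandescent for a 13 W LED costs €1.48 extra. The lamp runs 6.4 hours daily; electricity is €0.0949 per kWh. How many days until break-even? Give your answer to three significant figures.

Power saved = 78 − 13 = 65 W
Daily energy saved = 65 W × 6.4 h = 416 Wh = 0.416 kWh
Daily savings = 0.416 × €0.0949 = €0.0395
Payback = €1.48 / €0.0395 per day = 37.49 days

37.5 days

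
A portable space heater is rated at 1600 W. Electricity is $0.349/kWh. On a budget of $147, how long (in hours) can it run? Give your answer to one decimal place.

Energy budget = $147 / $0.349 per kWh = 421.2 kWh = 421,203 Wh
Runtime = 421,203 Wh / 1600 W = 263.3 h

263.3 h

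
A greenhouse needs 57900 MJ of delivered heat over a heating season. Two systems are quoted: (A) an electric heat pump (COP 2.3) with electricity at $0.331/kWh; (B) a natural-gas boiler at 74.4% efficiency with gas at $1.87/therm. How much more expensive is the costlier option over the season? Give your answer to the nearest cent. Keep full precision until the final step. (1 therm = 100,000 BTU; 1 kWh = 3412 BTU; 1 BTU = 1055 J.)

$935.41

Heat load = 57900 MJ = 57,900,000,000 J / 1055 = 54,881,517 BTU
Gas: input = 54,881,517 / 0.744 = 73,765,479 BTU = 737.7 therm → 737.7 × $1.87 = $1,379.41
Heat pump: 54,881,517 BTU / 3412 = 16,080 kWh heat; / 2.3 = 6,993 kWh in → × $0.331 = $2,314.82
Difference = |$1,379.41 − $2,314.82| = $935.41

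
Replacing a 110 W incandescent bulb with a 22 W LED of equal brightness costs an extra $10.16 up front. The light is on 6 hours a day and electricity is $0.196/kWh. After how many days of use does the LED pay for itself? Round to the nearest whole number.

98 days

Power saved = 110 − 22 = 88 W
Daily energy saved = 88 W × 6 h = 528 Wh = 0.528 kWh
Daily savings = 0.528 × $0.196 = $0.1035
Payback = $10.16 / $0.1035 per day = 98.18 days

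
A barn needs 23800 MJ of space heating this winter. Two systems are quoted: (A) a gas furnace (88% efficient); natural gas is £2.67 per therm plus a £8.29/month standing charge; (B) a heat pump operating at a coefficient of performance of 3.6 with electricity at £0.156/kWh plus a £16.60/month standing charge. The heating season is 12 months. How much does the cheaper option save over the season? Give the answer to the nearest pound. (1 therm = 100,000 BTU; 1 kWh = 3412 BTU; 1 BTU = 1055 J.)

£298

Heat load = 23800 MJ = 23,800,000,000 J / 1055 = 22,559,242 BTU
Gas: input = 22,559,242 / 0.88 = 25,635,502 BTU = 256.4 therm → 256.4 × £2.67 = £684.47; + 12 × £8.29 standing = £783.95
Heat pump: 22,559,242 BTU / 3412 = 6,612 kWh heat; / 3.6 = 1,837 kWh in → × £0.156 = £286.51; + 12 × £16.60 standing = £485.71
Difference = |£783.95 − £485.71| = £298.24 ≈ £298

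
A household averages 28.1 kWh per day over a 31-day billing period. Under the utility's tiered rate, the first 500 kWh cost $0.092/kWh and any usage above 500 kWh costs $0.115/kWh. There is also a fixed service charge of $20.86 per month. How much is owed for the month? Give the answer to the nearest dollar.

$110

Usage = 28.1 kWh/day × 31 days = 871.1 kWh
First 500 kWh × $0.092 = $46.00
Remaining 371.1 kWh × $0.115 = $42.68
Energy charge = $88.68; + service $20.86 = $109.54 ≈ $110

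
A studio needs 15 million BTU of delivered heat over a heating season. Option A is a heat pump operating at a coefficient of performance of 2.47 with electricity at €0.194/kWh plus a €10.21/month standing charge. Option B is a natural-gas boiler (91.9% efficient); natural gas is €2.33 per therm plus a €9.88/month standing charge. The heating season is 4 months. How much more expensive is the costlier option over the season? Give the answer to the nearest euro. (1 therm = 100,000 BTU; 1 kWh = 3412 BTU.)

€34

Heat load = 15 × 10⁶ BTU = 15,000,000 BTU
Gas: input = 15,000,000 / 0.919 = 16,322,089 BTU = 163.2 therm → 163.2 × €2.33 = €380.30; + 4 × €9.88 standing = €419.82
Heat pump: 15,000,000 BTU / 3412 = 4,396 kWh heat; / 2.47 = 1,780 kWh in → × €0.194 = €345.29; + 4 × €10.21 standing = €386.13
Difference = |€419.82 − €386.13| = €33.69 ≈ €34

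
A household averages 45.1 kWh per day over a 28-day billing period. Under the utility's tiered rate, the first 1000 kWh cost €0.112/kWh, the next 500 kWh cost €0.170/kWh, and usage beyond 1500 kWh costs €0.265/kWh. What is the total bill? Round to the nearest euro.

€157

Usage = 45.1 kWh/day × 28 days = 1262.8 kWh
First 1000 kWh × €0.112 = €112.00
Next 262.8 kWh × €0.170 = €44.68
Remaining tier: 0 kWh (not reached)
Total = €156.68 ≈ €157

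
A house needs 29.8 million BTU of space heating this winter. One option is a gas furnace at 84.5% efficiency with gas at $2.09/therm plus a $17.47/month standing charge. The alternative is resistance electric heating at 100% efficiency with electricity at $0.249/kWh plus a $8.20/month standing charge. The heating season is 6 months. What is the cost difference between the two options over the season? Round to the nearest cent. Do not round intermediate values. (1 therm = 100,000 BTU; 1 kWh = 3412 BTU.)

$1382.05

Heat load = 29.8 × 10⁶ BTU = 29,800,000 BTU
Gas: input = 29,800,000 / 0.845 = 35,266,272 BTU = 352.7 therm → 352.7 × $2.09 = $737.07; + 6 × $17.47 standing = $841.89
Electric: 29,800,000 BTU / 3412 = 8,734 kWh → × $0.249 = $2,174.74; + 6 × $8.20 standing = $2,223.94
Difference = |$841.89 − $2,223.94| = $1,382.05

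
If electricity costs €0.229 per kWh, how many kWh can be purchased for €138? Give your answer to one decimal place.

602.6 kWh

€138 / €0.229 per kWh = 602.6 kWh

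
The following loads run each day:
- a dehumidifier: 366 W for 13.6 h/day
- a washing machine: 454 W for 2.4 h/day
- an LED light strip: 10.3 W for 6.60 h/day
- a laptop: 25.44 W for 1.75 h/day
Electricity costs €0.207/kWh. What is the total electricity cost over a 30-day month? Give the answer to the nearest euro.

dehumidifier: 366 W × 13.6 h × 30 d = 149,328 Wh = 149.3 kWh
washing machine: 454 W × 2.4 h × 30 d = 32,688 Wh = 32.69 kWh
LED light strip: 10.3 W × 6.60 h × 30 d = 2,039 Wh = 2.039 kWh
laptop: 25.44 W × 1.75 h × 30 d = 1,336 Wh = 1.336 kWh
Total energy = 149.3 + 32.69 + 2.039 + 1.336 = 185.4 kWh
Cost = 185.4 kWh × €0.207 = €38.38 ≈ €38

€38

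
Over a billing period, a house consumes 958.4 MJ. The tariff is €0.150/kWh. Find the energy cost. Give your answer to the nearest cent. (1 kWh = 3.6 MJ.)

958.4 MJ × (0.27778 kWh/MJ) = 266.2 kWh
Cost = 266.2 kWh × €0.150/kWh = €39.93

€39.93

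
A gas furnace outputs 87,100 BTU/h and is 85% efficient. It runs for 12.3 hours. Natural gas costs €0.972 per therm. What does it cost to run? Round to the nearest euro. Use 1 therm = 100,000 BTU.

Heat delivered = 87,100 BTU/h × 12.3 h = 1,071,330 BTU
Gas input = 1,071,330 / 0.85 = 1,260,388 BTU
= 1,260,388 / 100,000 = 12.6 therm
Cost = 12.6 × €0.972/therm = €12.25 ≈ €12

€12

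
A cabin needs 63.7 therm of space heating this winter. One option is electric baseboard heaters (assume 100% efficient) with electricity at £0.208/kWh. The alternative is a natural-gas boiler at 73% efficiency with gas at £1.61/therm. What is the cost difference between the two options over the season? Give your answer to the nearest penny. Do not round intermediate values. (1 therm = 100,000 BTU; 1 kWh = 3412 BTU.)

£247.83

Heat load = 63.7 therm × 100,000 = 6,370,000 BTU
Gas: input = 6,370,000 / 0.73 = 8,726,027 BTU = 87.26 therm → 87.26 × £1.61 = £140.49
Electric: 6,370,000 BTU / 3412 = 1,867 kWh → × £0.208 = £388.32
Difference = |£140.49 − £388.32| = £247.83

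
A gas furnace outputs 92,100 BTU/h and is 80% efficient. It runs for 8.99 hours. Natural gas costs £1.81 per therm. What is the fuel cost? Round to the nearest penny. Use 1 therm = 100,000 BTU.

£18.73

Heat delivered = 92,100 BTU/h × 8.99 h = 827,979 BTU
Gas input = 827,979 / 0.80 = 1,034,974 BTU
= 1,034,974 / 100,000 = 10.35 therm
Cost = 10.35 × £1.81/therm = £18.73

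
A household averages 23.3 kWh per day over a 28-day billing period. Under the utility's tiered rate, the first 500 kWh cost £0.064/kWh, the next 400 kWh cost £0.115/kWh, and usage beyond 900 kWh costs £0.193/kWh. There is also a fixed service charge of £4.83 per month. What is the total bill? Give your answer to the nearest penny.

Usage = 23.3 kWh/day × 28 days = 652.4 kWh
First 500 kWh × £0.064 = £32.00
Next 152.4 kWh × £0.115 = £17.53
Remaining tier: 0 kWh (not reached)
Energy charge = £49.53; + service £4.83 = £54.36

£54.36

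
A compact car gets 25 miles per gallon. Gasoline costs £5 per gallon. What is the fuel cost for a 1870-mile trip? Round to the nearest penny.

£374.00

Fuel = 1870 mi / 25 mpg = 74.8 gal
Cost = 74.8 gal × £5/gal = £374.00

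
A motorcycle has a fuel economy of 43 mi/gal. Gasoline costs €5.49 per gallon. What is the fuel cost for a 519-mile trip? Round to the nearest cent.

€66.26

Fuel = 519 mi / 43 mpg = 12.07 gal
Cost = 12.07 gal × €5.49/gal = €66.26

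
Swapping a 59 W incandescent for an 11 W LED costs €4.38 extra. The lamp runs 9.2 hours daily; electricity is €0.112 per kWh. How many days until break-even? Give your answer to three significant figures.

88.6 days

Power saved = 59 − 11 = 48 W
Daily energy saved = 48 W × 9.2 h = 441.6 Wh = 0.4416 kWh
Daily savings = 0.4416 × €0.112 = €0.0495
Payback = €4.38 / €0.0495 per day = 88.56 days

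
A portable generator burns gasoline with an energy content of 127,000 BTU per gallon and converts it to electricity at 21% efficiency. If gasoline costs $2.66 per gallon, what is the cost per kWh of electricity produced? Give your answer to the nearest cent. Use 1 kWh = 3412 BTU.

$0.34

Electrical output per gallon = 127,000 BTU × 0.21 / 3412 BTU/kWh = 7.817 kWh
Cost per kWh = $2.66 / 7.817 kWh = $0.340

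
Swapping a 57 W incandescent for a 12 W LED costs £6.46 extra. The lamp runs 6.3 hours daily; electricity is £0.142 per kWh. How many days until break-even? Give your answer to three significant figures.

Power saved = 57 − 12 = 45 W
Daily energy saved = 45 W × 6.3 h = 283.5 Wh = 0.2835 kWh
Daily savings = 0.2835 × £0.142 = £0.0403
Payback = £6.46 / £0.0403 per day = 160.5 days

160 days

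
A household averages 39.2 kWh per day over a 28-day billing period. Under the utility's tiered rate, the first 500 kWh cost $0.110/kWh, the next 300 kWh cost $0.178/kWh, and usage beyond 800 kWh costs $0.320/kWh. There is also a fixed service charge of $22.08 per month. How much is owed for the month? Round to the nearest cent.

Usage = 39.2 kWh/day × 28 days = 1097.6 kWh
First 500 kWh × $0.110 = $55.00
Next 300 kWh × $0.178 = $53.40
Remaining 297.6 kWh × $0.320 = $95.23
Energy charge = $203.63; + service $22.08 = $225.71

$225.71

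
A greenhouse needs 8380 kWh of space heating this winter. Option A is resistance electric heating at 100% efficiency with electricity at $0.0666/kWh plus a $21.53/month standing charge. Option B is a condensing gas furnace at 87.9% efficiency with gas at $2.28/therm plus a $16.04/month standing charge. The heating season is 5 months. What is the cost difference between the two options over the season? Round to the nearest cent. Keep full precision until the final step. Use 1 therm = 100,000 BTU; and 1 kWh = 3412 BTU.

Heat load = 8380 kWh × 3412 = 28,592,560 BTU
Gas: input = 28,592,560 / 0.879 = 32,528,510 BTU = 325.3 therm → 325.3 × $2.28 = $741.65; + 5 × $16.04 standing = $821.85
Electric: 28,592,560 BTU / 3412 = 8,380 kWh → × $0.0666 = $558.11; + 5 × $21.53 standing = $665.76
Difference = |$821.85 − $665.76| = $156.09

$156.09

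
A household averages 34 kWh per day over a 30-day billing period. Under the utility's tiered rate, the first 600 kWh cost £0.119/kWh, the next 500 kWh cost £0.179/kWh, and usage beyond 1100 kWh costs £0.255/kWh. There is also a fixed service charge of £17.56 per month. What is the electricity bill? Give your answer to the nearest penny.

Usage = 34 kWh/day × 30 days = 1020 kWh
First 600 kWh × £0.119 = £71.40
Next 420 kWh × £0.179 = £75.18
Remaining tier: 0 kWh (not reached)
Energy charge = £146.58; + service £17.56 = £164.14

£164.14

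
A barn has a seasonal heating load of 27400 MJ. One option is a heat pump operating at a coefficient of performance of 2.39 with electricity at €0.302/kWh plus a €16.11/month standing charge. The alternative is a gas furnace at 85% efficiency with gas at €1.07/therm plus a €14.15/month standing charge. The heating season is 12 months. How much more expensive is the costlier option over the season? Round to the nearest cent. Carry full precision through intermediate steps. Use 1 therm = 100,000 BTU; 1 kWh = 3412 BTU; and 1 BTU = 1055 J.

€658.41

Heat load = 27400 MJ = 27,400,000,000 J / 1055 = 25,971,564 BTU
Gas: input = 25,971,564 / 0.85 = 30,554,781 BTU = 305.5 therm → 305.5 × €1.07 = €326.94; + 12 × €14.15 standing = €496.74
Heat pump: 25,971,564 BTU / 3412 = 7,612 kWh heat; / 2.39 = 3,185 kWh in → × €0.302 = €961.83; + 12 × €16.11 standing = €1,155.15
Difference = |€496.74 − €1,155.15| = €658.41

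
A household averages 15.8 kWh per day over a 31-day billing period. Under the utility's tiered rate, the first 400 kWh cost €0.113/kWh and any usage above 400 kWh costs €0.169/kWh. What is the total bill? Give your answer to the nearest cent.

Usage = 15.8 kWh/day × 31 days = 489.8 kWh
First 400 kWh × €0.113 = €45.20
Remaining 89.8 kWh × €0.169 = €15.18
Total = €60.38

€60.38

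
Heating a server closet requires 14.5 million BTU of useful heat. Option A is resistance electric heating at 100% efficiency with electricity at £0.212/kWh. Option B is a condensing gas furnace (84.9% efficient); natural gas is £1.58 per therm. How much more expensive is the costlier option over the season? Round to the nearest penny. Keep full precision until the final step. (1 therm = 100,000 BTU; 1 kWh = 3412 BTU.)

£631.09

Heat load = 14.5 × 10⁶ BTU = 14,500,000 BTU
Gas: input = 14,500,000 / 0.849 = 17,078,916 BTU = 170.8 therm → 170.8 × £1.58 = £269.85
Electric: 14,500,000 BTU / 3412 = 4,250 kWh → × £0.212 = £900.94
Difference = |£269.85 − £900.94| = £631.09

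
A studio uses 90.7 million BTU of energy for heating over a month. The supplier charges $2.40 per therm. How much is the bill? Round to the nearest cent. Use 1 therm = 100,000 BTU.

$2176.80

90.7 million BTU × (10 therm/million BTU) = 907 therm
Cost = 907 therm × $2.40/therm = $2,176.80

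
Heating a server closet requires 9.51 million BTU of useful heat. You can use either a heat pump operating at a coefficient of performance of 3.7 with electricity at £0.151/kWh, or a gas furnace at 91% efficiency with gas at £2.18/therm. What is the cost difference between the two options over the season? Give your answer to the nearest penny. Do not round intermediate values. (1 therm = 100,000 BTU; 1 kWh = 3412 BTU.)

Heat load = 9.51 × 10⁶ BTU = 9,510,000 BTU
Gas: input = 9,510,000 / 0.91 = 10,450,549 BTU = 104.5 therm → 104.5 × £2.18 = £227.82
Heat pump: 9,510,000 BTU / 3412 = 2,787 kWh heat; / 3.7 = 753.3 kWh in → × £0.151 = £113.75
Difference = |£227.82 − £113.75| = £114.07

£114.07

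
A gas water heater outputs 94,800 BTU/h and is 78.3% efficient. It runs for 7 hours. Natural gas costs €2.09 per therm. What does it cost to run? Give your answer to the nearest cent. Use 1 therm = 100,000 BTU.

€17.71

Heat delivered = 94,800 BTU/h × 7 h = 663,600 BTU
Gas input = 663,600 / 0.783 = 847,510 BTU
= 847,510 / 100,000 = 8.475 therm
Cost = 8.475 × €2.09/therm = €17.71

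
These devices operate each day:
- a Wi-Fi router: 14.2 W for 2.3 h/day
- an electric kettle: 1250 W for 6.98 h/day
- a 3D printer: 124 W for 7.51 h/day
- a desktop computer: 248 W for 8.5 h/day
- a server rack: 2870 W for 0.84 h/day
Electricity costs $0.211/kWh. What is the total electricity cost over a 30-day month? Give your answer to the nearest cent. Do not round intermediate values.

Wi-Fi router: 14.2 W × 2.3 h × 30 d = 980 Wh = 0.9798 kWh
electric kettle: 1250 W × 6.98 h × 30 d = 261,750 Wh = 261.8 kWh
3D printer: 124 W × 7.51 h × 30 d = 27,937 Wh = 27.94 kWh
desktop computer: 248 W × 8.5 h × 30 d = 63,240 Wh = 63.24 kWh
server rack: 2870 W × 0.84 h × 30 d = 72,324 Wh = 72.32 kWh
Total energy = 0.9798 + 261.8 + 27.94 + 63.24 + 72.32 = 426.2 kWh
Cost = 426.2 kWh × $0.211 = $89.93

$89.93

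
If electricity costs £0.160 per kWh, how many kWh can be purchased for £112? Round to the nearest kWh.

£112 / £0.160 per kWh = 700 kWh

700 kWh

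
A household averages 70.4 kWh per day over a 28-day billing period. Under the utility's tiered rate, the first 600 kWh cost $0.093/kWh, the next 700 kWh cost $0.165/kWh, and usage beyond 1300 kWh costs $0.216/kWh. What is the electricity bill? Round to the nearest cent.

Usage = 70.4 kWh/day × 28 days = 1971.2 kWh
First 600 kWh × $0.093 = $55.80
Next 700 kWh × $0.165 = $115.50
Remaining 671.2 kWh × $0.216 = $144.98
Total = $316.28

$316.28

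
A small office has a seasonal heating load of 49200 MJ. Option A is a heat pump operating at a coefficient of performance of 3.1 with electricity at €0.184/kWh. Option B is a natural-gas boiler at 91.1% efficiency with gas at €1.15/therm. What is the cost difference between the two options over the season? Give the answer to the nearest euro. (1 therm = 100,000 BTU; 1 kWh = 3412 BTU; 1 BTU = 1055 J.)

Heat load = 49200 MJ = 49,200,000,000 J / 1055 = 46,635,071 BTU
Gas: input = 46,635,071 / 0.911 = 51,191,077 BTU = 511.9 therm → 511.9 × €1.15 = €588.70
Heat pump: 46,635,071 BTU / 3412 = 13,670 kWh heat; / 3.1 = 4,409 kWh in → × €0.184 = €811.26
Difference = |€588.70 − €811.26| = €222.56 ≈ €223

€223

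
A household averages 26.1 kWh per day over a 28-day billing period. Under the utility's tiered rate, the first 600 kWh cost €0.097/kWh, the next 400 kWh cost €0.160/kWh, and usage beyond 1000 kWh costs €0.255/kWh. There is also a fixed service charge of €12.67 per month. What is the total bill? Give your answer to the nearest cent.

€91.80

Usage = 26.1 kWh/day × 28 days = 730.8 kWh
First 600 kWh × €0.097 = €58.20
Next 130.8 kWh × €0.160 = €20.93
Remaining tier: 0 kWh (not reached)
Energy charge = €79.13; + service €12.67 = €91.80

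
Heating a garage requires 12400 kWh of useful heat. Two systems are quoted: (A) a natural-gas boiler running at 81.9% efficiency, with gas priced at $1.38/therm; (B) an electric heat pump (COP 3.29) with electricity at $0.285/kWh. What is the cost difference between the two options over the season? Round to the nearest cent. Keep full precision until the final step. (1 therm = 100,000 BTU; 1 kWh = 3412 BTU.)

Heat load = 12400 kWh × 3412 = 42,308,800 BTU
Gas: input = 42,308,800 / 0.819 = 51,659,096 BTU = 516.6 therm → 516.6 × $1.38 = $712.90
Heat pump: 42,308,800 BTU / 3412 = 12,400 kWh heat; / 3.29 = 3,769 kWh in → × $0.285 = $1,074.16
Difference = |$712.90 − $1,074.16| = $361.27

$361.27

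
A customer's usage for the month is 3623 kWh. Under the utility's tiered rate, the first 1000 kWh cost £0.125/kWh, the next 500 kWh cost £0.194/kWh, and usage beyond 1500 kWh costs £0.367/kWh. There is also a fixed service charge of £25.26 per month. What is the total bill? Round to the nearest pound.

£1026

First 1000 kWh × £0.125 = £125.00
Next 500 kWh × £0.194 = £97.00
Remaining 2123 kWh × £0.367 = £779.14
Energy charge = £1,001.14; + service £25.26 = £1,026.40 ≈ £1026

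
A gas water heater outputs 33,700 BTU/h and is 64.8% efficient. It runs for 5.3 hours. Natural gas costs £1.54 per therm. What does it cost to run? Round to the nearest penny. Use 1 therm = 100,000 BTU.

£4.24

Heat delivered = 33,700 BTU/h × 5.3 h = 178,610 BTU
Gas input = 178,610 / 0.648 = 275,633 BTU
= 275,633 / 100,000 = 2.756 therm
Cost = 2.756 × £1.54/therm = £4.24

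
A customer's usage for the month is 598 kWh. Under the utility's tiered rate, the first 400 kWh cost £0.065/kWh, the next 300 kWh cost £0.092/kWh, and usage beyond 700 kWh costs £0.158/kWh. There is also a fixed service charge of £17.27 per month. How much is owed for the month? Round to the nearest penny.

£61.49

First 400 kWh × £0.065 = £26.00
Next 198 kWh × £0.092 = £18.22
Remaining tier: 0 kWh (not reached)
Energy charge = £44.22; + service £17.27 = £61.49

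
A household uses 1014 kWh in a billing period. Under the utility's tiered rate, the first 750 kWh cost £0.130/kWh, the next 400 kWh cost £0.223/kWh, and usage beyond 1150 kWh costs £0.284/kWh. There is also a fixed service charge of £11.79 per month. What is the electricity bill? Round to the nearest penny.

£168.16

First 750 kWh × £0.130 = £97.50
Next 264 kWh × £0.223 = £58.87
Remaining tier: 0 kWh (not reached)
Energy charge = £156.37; + service £11.79 = £168.16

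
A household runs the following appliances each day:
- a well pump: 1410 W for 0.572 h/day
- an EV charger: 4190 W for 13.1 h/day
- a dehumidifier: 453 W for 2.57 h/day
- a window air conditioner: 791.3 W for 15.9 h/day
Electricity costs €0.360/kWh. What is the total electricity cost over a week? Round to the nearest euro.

well pump: 1410 W × 0.572 h × 7 d = 5,646 Wh = 5.646 kWh
EV charger: 4190 W × 13.1 h × 7 d = 384,223 Wh = 384.2 kWh
dehumidifier: 453 W × 2.57 h × 7 d = 8,149 Wh = 8.149 kWh
window air conditioner: 791.3 W × 15.9 h × 7 d = 88,072 Wh = 88.07 kWh
Total energy = 5.646 + 384.2 + 8.149 + 88.07 = 486.1 kWh
Cost = 486.1 kWh × €0.360 = €174.99 ≈ €175

€175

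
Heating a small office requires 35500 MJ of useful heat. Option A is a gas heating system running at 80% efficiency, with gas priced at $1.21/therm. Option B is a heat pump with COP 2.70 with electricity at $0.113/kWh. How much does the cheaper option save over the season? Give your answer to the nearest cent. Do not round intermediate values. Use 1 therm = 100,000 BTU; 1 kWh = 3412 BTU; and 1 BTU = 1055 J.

Heat load = 35500 MJ = 35,500,000,000 J / 1055 = 33,649,289 BTU
Gas: input = 33,649,289 / 0.80 = 42,061,611 BTU = 420.6 therm → 420.6 × $1.21 = $508.95
Heat pump: 33,649,289 BTU / 3412 = 9,862 kWh heat; / 2.70 = 3,653 kWh in → × $0.113 = $412.74
Difference = |$508.95 − $412.74| = $96.20

$96.20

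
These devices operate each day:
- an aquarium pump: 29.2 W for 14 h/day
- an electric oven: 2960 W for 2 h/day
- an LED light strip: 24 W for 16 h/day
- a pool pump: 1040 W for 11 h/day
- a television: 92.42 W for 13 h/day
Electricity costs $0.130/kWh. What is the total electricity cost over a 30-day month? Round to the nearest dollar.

aquarium pump: 29.2 W × 14 h × 30 d = 12,264 Wh = 12.26 kWh
electric oven: 2960 W × 2 h × 30 d = 177,600 Wh = 177.6 kWh
LED light strip: 24 W × 16 h × 30 d = 11,520 Wh = 11.52 kWh
pool pump: 1040 W × 11 h × 30 d = 343,200 Wh = 343.2 kWh
television: 92.42 W × 13 h × 30 d = 36,044 Wh = 36.04 kWh
Total energy = 12.26 + 177.6 + 11.52 + 343.2 + 36.04 = 580.6 kWh
Cost = 580.6 kWh × $0.130 = $75.48 ≈ $75

$75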